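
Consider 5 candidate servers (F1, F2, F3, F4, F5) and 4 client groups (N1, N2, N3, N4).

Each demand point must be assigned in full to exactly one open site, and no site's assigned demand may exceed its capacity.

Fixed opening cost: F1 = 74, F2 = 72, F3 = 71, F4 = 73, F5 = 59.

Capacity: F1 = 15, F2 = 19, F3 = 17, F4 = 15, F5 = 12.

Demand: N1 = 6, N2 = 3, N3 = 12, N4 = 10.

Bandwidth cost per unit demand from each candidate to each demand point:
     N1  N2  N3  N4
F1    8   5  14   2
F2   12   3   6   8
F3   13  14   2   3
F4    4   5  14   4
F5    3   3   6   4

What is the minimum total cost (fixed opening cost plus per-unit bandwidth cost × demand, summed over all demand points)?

Open {F1, F3, F5}; cheapest assignment that respects the capacities:
  F1 (cap 15, load 10): N4 — cost 10×2 = 20
  F3 (cap 17, load 12): N3 — cost 12×2 = 24
  F5 (cap 12, load 9): N1, N2 — cost 6×3 + 3×3 = 27
  Shipping 71, fixed 204 → total 275.
  Any other capacity-feasible assignment to {F1, F3, F5} ships for at least 71.
Compare {F3, F4, F5}: its best feasible assignment gives total 294.
Compare {F1, F3, F4}: its best feasible assignment gives total 301.
Every other set of open sites that can feasibly serve all demand totals ≥ 294 even under its best assignment. Minimum: 275.

275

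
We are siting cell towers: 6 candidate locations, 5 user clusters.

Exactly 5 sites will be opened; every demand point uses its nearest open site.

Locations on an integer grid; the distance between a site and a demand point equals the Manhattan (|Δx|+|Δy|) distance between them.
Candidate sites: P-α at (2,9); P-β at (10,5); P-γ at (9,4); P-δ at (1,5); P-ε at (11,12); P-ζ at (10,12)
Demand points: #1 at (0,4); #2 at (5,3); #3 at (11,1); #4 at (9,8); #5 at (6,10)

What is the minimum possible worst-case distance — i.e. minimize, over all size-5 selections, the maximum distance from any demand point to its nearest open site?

5

Open {P-α, P-β, P-γ, P-δ, P-ε}.
  Farthest demand point is #2 at distance 5 (to P-γ); all others are ≤ 5.
With {P-α, P-β, P-γ, P-δ, P-ζ} the worst case is 5.
With {P-α, P-γ, P-δ, P-ε, P-ζ} the worst case is 5.
No size-5 selection achieves below 5.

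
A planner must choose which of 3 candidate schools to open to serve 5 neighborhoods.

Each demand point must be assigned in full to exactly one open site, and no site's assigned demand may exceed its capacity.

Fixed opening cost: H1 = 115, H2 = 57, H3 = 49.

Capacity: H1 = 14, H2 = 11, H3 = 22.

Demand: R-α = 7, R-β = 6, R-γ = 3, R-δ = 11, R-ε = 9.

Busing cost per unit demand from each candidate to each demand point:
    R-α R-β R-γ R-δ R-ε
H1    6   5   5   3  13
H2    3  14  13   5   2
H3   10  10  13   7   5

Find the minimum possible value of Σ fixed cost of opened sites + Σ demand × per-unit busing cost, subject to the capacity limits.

Open {H1, H3}; cheapest assignment that respects the capacities:
  H1 (cap 14, load 14): R-γ, R-δ — cost 3×5 + 11×3 = 48
  H3 (cap 22, load 22): R-α, R-β, R-ε — cost 7×10 + 6×10 + 9×5 = 175
  Shipping 223, fixed 164 → total 387.
  Any other capacity-feasible assignment to {H1, H3} ships for at least 223.
Compare {H1, H2, H3}: its best feasible assignment gives total 395.
Every other set of open sites that can feasibly serve all demand totals ≥ 395 even under its best assignment. Minimum: 387.

387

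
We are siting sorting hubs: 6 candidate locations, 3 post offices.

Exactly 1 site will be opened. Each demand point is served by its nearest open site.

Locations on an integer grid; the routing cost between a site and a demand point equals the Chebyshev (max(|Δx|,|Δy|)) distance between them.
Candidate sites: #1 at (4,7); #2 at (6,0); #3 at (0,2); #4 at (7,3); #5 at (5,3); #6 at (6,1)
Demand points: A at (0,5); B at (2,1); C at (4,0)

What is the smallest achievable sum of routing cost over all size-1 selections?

Open {#3}.
  A→#3 3, B→#3 2, C→#3 4  ⇒ total 9.
Compare {#5}: total 11.
Compare {#2}: total 12.
No size-1 selection does better; minimum is 9.

9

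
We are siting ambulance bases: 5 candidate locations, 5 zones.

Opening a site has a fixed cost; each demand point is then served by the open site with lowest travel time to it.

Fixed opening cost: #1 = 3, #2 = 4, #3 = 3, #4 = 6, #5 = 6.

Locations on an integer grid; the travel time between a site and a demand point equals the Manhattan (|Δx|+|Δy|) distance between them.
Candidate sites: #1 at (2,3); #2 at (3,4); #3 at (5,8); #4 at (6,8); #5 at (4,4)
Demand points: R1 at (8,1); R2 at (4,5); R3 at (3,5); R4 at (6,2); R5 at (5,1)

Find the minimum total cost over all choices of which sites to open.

24

Open {#5}: assign each demand point to its cheapest open site.
  R1→#5 7, R2→#5 1, R3→#5 2, R4→#5 4, R5→#5 4
  travel time 18, fixed 6 → total 24.
Compare {#2}: travel time 21 + fixed 4 = 25.
Compare {#1, #5}: travel time 18 + fixed 9 = 27.
Compare {#2, #5}: travel time 17 + fixed 10 = 27.
All other subsets cost ≥ 25. Minimum total cost: 24.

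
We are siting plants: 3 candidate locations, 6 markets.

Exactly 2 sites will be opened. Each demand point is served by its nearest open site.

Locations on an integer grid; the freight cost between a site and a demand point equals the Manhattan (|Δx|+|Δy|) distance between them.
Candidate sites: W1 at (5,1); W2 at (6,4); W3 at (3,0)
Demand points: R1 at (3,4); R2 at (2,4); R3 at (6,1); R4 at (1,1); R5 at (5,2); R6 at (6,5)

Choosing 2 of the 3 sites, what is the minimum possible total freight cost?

Open {W1, W2}.
  R1→W2 3, R2→W2 4, R3→W1 1, R4→W1 4, R5→W1 1, R6→W2 1  ⇒ total 14.
Compare {W2, W3}: total 17.
Compare {W1, W3}: total 19.

14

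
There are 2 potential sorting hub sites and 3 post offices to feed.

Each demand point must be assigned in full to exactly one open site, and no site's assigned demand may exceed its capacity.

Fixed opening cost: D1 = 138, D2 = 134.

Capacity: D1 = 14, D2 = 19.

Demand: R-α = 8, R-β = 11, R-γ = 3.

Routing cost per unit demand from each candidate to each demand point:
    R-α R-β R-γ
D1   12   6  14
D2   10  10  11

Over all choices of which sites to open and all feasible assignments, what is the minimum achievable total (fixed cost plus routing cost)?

Open {D1, D2}; cheapest assignment that respects the capacities:
  D1 (cap 14, load 11): R-β — cost 11×6 = 66
  D2 (cap 19, load 11): R-α, R-γ — cost 8×10 + 3×11 = 113
  Shipping 179, fixed 272 → total 451.
  Any other capacity-feasible assignment to {D1, D2} ships for at least 179.
Total demand is 22 and no other set of sites has combined capacity ≥ 22, so {D1, D2} is the only feasible choice of open sites. Minimum: 451.

451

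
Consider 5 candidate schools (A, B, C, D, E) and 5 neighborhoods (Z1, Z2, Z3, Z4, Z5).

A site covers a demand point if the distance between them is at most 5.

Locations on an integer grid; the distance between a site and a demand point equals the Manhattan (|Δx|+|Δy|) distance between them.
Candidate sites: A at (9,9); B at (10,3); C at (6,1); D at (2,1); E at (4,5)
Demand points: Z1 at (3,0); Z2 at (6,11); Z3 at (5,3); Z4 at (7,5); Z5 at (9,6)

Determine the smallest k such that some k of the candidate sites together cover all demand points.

2

Coverage sets (demand points within 5 of each site):
  A: {Z2, Z5}
  B: {Z3, Z4, Z5}
  C: {Z1, Z3, Z4}
  D: {Z1, Z3}
  E: {Z3, Z4}
No single site covers all 5 demand points.
But {A, C} covers everything, so the minimum is 2.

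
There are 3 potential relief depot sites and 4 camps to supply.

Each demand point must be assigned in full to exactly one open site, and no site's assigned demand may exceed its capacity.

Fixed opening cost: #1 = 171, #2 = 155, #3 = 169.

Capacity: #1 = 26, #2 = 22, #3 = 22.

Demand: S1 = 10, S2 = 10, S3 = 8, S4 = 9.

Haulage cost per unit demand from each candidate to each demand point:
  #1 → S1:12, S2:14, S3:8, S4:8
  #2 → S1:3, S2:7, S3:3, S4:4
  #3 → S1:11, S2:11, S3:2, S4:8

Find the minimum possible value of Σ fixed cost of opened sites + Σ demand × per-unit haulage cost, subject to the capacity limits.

512

Open {#2, #3}; cheapest assignment that respects the capacities:
  #2 (cap 22, load 20): S1, S2 — cost 10×3 + 10×7 = 100
  #3 (cap 22, load 17): S3, S4 — cost 8×2 + 9×8 = 88
  Shipping 188, fixed 324 → total 512.
  Any other capacity-feasible assignment to {#2, #3} ships for at least 188.
Compare {#1, #2}: its best feasible assignment gives total 562.
Compare {#1, #3}: its best feasible assignment gives total 658.
Every other set of open sites that can feasibly serve all demand totals ≥ 562 even under its best assignment. Minimum: 512.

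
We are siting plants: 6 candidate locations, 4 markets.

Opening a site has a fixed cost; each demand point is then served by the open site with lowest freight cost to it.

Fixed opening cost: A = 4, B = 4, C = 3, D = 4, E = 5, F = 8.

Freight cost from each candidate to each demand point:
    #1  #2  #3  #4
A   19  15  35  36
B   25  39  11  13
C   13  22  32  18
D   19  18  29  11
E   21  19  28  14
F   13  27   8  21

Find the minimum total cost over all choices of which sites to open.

Open {D, F}: assign each demand point to its cheapest open site.
  #1→F 13, #2→D 18, #3→F 8, #4→D 11
  freight cost 50, fixed 12 → total 62.
Compare {A, B, C}: freight cost 52 + fixed 11 = 63.
Compare {A, D, F}: freight cost 47 + fixed 16 = 63.
Compare {B, C, D}: freight cost 53 + fixed 11 = 64.
All other subsets cost ≥ 63. Minimum total cost: 62.

62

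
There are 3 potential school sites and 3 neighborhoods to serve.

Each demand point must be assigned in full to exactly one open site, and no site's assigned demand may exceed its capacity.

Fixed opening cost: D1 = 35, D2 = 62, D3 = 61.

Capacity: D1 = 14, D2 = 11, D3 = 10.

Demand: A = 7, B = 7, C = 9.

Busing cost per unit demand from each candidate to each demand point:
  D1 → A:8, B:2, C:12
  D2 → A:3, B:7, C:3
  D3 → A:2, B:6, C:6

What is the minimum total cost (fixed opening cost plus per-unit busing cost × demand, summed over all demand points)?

Open {D1, D2}; cheapest assignment that respects the capacities:
  D1 (cap 14, load 14): A, B — cost 7×8 + 7×2 = 70
  D2 (cap 11, load 9): C — cost 9×3 = 27
  Shipping 97, fixed 97 → total 194.
  Any other capacity-feasible assignment to {D1, D2} ships for at least 97.
Compare {D1, D2, D3}: its best feasible assignment gives total 213.
Compare {D1, D3}: its best feasible assignment gives total 220.
Every other set of open sites that can feasibly serve all demand totals ≥ 213 even under its best assignment. Minimum: 194.

194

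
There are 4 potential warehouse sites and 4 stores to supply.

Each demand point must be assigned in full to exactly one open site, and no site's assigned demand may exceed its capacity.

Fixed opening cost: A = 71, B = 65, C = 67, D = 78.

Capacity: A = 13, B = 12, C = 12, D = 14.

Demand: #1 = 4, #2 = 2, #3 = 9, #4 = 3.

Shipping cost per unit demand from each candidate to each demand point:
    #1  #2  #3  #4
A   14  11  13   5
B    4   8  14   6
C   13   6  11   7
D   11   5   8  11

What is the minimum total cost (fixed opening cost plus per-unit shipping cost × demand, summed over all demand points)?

259

Open {B, D}; cheapest assignment that respects the capacities:
  B (cap 12, load 7): #1, #4 — cost 4×4 + 3×6 = 34
  D (cap 14, load 11): #2, #3 — cost 2×5 + 9×8 = 82
  Shipping 116, fixed 143 → total 259.
  Any other capacity-feasible assignment to {B, D} ships for at least 116.
Compare {B, C}: its best feasible assignment gives total 277.
Compare {C, D}: its best feasible assignment gives total 294.
Every other set of open sites that can feasibly serve all demand totals ≥ 277 even under its best assignment. Minimum: 259.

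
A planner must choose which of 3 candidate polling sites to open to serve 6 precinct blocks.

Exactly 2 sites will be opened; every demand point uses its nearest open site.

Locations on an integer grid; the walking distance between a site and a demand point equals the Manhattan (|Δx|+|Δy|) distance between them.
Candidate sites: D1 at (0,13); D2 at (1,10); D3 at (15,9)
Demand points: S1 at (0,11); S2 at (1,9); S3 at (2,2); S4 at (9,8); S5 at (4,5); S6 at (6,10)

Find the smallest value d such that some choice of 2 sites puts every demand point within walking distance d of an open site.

9

Open {D2, D3}.
  Farthest demand point is S3 at walking distance 9 (to D2); all others are ≤ 9.
With {D1, D2} the worst case is 10.
With {D1, D3} the worst case is 13.
No size-2 selection achieves below 9.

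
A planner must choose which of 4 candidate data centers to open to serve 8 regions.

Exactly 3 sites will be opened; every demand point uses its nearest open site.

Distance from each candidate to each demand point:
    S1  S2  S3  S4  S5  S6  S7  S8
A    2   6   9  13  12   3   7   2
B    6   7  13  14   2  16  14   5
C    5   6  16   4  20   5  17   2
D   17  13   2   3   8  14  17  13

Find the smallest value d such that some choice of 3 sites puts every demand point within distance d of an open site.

Open {A, B, D}.
  Farthest demand point is S7 at distance 7 (to A); all others are ≤ 7.
With {A, C, D} the worst case is 8.
With {A, B, C} the worst case is 9.
No size-3 selection achieves below 7.

7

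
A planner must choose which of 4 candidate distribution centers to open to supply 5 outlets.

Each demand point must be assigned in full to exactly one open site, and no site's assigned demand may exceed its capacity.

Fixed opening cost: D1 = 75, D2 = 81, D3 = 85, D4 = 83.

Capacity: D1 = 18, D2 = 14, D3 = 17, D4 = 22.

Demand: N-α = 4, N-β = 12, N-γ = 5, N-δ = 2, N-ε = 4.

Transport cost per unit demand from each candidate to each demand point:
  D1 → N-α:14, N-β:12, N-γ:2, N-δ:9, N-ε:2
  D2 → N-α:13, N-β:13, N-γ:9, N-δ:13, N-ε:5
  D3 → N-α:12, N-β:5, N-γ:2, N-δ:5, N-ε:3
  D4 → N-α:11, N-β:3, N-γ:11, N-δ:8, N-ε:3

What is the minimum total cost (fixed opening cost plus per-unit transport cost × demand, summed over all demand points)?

Open {D1, D4}; cheapest assignment that respects the capacities:
  D1 (cap 18, load 9): N-γ, N-ε — cost 5×2 + 4×2 = 18
  D4 (cap 22, load 18): N-α, N-β, N-δ — cost 4×11 + 12×3 + 2×8 = 96
  Shipping 114, fixed 158 → total 272.
  Any other capacity-feasible assignment to {D1, D4} ships for at least 114.
Compare {D3, D4}: its best feasible assignment gives total 280.
Compare {D1, D3}: its best feasible assignment gives total 304.
Every other set of open sites that can feasibly serve all demand totals ≥ 280 even under its best assignment. Minimum: 272.

272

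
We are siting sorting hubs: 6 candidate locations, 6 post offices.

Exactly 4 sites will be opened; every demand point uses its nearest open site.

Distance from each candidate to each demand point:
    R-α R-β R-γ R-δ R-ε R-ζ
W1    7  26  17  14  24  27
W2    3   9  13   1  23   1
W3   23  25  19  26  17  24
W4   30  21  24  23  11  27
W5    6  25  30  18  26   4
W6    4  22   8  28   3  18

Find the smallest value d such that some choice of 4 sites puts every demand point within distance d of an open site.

9

Open {W1, W2, W3, W6}.
  Farthest demand point is R-β at distance 9 (to W2); all others are ≤ 9.
With {W1, W2, W4, W6} the worst case is 9.
With {W1, W2, W5, W6} the worst case is 9.
No size-4 selection achieves below 9.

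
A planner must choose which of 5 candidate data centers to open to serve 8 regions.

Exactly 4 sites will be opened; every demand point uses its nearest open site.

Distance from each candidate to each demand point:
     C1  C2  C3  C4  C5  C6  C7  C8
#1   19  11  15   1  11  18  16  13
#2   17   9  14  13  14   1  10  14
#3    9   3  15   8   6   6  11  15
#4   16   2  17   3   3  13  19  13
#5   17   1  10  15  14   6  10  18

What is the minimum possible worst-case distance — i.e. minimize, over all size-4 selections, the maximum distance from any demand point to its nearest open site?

13

Open {#1, #2, #3, #5}.
  Farthest demand point is C8 at distance 13 (to #1); all others are ≤ 13.
With {#1, #3, #4, #5} the worst case is 13.
With {#2, #3, #4, #5} the worst case is 13.
No size-4 selection achieves below 13.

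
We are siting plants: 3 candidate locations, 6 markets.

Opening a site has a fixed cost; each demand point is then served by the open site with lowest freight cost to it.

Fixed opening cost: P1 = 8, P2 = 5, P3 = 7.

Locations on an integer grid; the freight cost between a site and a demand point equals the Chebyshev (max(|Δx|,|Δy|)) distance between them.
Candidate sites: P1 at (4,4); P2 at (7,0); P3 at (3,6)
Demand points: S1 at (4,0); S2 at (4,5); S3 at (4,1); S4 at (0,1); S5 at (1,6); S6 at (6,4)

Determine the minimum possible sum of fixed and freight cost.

Open {P1}: assign each demand point to its cheapest open site.
  S1→P1 4, S2→P1 1, S3→P1 3, S4→P1 4, S5→P1 3, S6→P1 2
  freight cost 17, fixed 8 → total 25.
Compare {P3}: freight cost 22 + fixed 7 = 29.
Compare {P1, P2}: freight cost 16 + fixed 13 = 29.
Compare {P2, P3}: freight cost 17 + fixed 12 = 29.
All other subsets cost ≥ 29. Minimum total cost: 25.

25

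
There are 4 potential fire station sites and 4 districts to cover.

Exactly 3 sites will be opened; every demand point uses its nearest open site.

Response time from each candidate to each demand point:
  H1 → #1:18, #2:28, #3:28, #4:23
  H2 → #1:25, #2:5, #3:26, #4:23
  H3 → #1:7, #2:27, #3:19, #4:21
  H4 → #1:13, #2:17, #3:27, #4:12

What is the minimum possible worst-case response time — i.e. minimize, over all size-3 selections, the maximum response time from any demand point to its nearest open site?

19

Open {H1, H3, H4}.
  Farthest demand point is #3 at response time 19 (to H3); all others are ≤ 19.
With {H2, H3, H4} the worst case is 19.
With {H1, H2, H3} the worst case is 21.
No size-3 selection achieves below 19.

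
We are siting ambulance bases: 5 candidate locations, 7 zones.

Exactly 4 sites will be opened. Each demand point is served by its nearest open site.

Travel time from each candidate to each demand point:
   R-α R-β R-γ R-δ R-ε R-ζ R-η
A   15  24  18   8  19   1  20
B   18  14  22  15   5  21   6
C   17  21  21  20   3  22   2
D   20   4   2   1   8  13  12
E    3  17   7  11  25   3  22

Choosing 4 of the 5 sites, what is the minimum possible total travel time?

Open {A, C, D, E}.
  R-α→E 3, R-β→D 4, R-γ→D 2, R-δ→D 1, R-ε→C 3, R-ζ→A 1, R-η→C 2  ⇒ total 16.
Compare {B, C, D, E}: total 18.
Compare {A, B, D, E}: total 22.
No size-4 selection does better; minimum is 16.

16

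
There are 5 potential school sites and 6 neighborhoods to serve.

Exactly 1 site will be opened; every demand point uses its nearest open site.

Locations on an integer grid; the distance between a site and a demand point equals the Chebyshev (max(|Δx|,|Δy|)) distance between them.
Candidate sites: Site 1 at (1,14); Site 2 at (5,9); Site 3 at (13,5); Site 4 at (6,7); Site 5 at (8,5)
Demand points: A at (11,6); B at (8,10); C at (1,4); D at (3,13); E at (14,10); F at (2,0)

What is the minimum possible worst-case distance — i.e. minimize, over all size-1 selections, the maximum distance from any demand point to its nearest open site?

8

Open {Site 4}.
  Farthest demand point is E at distance 8 (to Site 4); all others are ≤ 8.
With {Site 5} the worst case is 8.
With {Site 2} the worst case is 9.
No size-1 selection achieves below 8.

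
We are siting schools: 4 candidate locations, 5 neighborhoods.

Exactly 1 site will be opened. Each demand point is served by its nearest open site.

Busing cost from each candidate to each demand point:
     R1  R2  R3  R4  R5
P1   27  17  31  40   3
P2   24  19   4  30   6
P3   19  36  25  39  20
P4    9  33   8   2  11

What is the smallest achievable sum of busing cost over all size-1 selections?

63

Open {P4}.
  R1→P4 9, R2→P4 33, R3→P4 8, R4→P4 2, R5→P4 11  ⇒ total 63.
Compare {P2}: total 83.
Compare {P1}: total 118.
No size-1 selection does better; minimum is 63.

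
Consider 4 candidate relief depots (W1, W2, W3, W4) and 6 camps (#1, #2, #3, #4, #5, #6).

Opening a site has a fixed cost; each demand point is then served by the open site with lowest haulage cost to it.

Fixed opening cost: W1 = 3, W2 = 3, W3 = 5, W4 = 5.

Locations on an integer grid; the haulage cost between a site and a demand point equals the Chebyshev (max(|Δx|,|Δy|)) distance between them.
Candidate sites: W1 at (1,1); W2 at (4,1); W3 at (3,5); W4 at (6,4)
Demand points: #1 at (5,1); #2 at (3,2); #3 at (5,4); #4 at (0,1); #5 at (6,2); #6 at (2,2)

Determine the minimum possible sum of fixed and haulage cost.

15

Open {W1, W2}: assign each demand point to its cheapest open site.
  #1→W2 1, #2→W2 1, #3→W2 3, #4→W1 1, #5→W2 2, #6→W1 1
  haulage cost 9, fixed 6 → total 15.
Compare {W2}: haulage cost 13 + fixed 3 = 16.
Compare {W1, W4}: haulage cost 10 + fixed 8 = 18.
Compare {W1, W2, W4}: haulage cost 7 + fixed 11 = 18.
All other subsets cost ≥ 16. Minimum total cost: 15.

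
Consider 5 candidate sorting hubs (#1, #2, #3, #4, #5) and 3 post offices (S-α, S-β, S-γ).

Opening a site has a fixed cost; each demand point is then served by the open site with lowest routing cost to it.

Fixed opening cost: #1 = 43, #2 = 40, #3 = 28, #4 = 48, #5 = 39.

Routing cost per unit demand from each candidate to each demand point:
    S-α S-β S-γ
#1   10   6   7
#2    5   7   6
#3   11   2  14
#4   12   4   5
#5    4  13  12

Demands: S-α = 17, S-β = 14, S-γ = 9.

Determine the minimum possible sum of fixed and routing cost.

235

Open {#2, #3}: assign each demand point to its cheapest open site.
  S-α→#2 17×5=85, S-β→#3 14×2=28, S-γ→#2 9×6=54
  routing cost 167, fixed 68 → total 235.
Compare {#4, #5}: routing cost 169 + fixed 87 = 256.
Compare {#3, #4, #5}: routing cost 141 + fixed 115 = 256.
Compare {#2, #3, #5}: routing cost 150 + fixed 107 = 257.
All other subsets cost ≥ 256. Minimum total cost: 235.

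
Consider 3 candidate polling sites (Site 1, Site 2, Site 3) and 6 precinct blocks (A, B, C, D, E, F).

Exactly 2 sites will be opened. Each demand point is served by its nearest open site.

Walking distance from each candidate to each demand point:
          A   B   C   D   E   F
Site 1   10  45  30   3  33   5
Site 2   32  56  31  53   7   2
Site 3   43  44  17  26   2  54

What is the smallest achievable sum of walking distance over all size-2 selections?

Open {Site 1, Site 3}.
  A→Site 1 10, B→Site 3 44, C→Site 3 17, D→Site 1 3, E→Site 3 2, F→Site 1 5  ⇒ total 81.
Compare {Site 1, Site 2}: total 97.
Compare {Site 2, Site 3}: total 123.

81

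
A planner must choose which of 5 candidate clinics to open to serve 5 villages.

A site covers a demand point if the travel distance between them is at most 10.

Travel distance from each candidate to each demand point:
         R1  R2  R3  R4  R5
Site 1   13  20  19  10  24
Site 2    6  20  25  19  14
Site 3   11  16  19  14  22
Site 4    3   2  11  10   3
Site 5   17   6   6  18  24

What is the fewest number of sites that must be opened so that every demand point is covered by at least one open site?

2

Coverage sets (demand points within 10 of each site):
  Site 1: {R4}
  Site 2: {R1}
  Site 3: {}
  Site 4: {R1, R2, R4, R5}
  Site 5: {R2, R3}
No single site covers all 5 demand points.
But {Site 4, Site 5} covers everything, so the minimum is 2.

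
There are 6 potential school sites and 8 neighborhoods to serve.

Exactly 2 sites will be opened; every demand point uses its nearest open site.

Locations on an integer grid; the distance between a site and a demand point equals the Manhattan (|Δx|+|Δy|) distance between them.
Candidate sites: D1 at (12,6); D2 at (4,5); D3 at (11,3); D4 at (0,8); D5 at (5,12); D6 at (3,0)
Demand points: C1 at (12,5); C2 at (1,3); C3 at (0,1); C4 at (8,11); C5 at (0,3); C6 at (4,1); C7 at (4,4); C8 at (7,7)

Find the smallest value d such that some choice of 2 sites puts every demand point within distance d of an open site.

Open {D2, D5}.
  Farthest demand point is C1 at distance 8 (to D2); all others are ≤ 8.
With {D1, D2} the worst case is 9.
With {D1, D6} the worst case is 9.
No size-2 selection achieves below 8.

8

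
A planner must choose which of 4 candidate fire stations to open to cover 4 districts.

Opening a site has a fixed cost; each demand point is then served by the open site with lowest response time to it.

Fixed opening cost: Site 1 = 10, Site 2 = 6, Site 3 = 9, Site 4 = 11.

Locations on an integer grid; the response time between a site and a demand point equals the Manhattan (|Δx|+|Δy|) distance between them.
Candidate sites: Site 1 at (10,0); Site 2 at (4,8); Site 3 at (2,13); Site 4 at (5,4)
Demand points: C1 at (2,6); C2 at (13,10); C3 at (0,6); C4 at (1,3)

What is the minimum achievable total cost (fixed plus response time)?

35

Open {Site 2}: assign each demand point to its cheapest open site.
  C1→Site 2 4, C2→Site 2 11, C3→Site 2 6, C4→Site 2 8
  response time 29, fixed 6 → total 35.
Compare {Site 4}: response time 31 + fixed 11 = 42.
Compare {Site 2, Site 4}: response time 26 + fixed 17 = 43.
Compare {Site 2, Site 3}: response time 29 + fixed 15 = 44.
All other subsets cost ≥ 42. Minimum total cost: 35.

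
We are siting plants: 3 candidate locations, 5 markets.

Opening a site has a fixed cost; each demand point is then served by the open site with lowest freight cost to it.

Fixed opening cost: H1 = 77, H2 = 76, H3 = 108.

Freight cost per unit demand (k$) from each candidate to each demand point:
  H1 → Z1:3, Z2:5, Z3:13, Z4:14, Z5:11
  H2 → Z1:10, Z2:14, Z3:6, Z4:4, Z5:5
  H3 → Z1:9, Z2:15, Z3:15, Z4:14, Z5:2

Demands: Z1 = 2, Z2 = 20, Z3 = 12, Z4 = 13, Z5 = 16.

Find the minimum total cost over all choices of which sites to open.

Open {H1, H2}: assign each demand point to its cheapest open site.
  Z1→H1 2×3=6, Z2→H1 20×5=100, Z3→H2 12×6=72, Z4→H2 13×4=52, Z5→H2 16×5=80
  freight cost 310, fixed 153 → total 463.
Compare {H1, H2, H3}: freight cost 262 + fixed 261 = 523.
Compare {H2}: freight cost 504 + fixed 76 = 580.
Compare {H2, H3}: freight cost 454 + fixed 184 = 638.
All other subsets cost ≥ 523. Minimum total cost: 463.

463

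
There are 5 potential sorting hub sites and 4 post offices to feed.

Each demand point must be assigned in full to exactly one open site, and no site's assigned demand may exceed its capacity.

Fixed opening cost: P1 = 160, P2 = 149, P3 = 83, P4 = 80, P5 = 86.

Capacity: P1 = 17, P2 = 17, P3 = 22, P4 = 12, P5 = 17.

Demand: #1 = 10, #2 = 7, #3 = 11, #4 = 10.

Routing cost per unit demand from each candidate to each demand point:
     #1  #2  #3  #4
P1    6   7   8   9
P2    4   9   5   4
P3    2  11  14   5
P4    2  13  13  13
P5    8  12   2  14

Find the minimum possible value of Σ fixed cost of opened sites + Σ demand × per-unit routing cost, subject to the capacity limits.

418

Open {P3, P4, P5}; cheapest assignment that respects the capacities:
  P3 (cap 22, load 17): #2, #4 — cost 7×11 + 10×5 = 127
  P4 (cap 12, load 10): #1 — cost 10×2 = 20
  P5 (cap 17, load 11): #3 — cost 11×2 = 22
  Shipping 169, fixed 249 → total 418.
  Any other capacity-feasible assignment to {P3, P4, P5} ships for at least 169.
Compare {P2, P4, P5}: its best feasible assignment gives total 460.
Compare {P2, P3, P5}: its best feasible assignment gives total 463.
Every other set of open sites that can feasibly serve all demand totals ≥ 460 even under its best assignment. Minimum: 418.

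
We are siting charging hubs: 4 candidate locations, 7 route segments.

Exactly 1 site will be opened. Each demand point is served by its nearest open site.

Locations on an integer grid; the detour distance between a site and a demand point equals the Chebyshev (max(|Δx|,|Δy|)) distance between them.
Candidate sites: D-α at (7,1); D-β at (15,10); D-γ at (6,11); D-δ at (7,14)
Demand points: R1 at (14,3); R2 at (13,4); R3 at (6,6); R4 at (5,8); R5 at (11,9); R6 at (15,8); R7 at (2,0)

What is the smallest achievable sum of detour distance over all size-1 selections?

Open {D-α}.
  R1→D-α 7, R2→D-α 6, R3→D-α 5, R4→D-α 7, R5→D-α 8, R6→D-α 8, R7→D-α 5  ⇒ total 46.
Compare {D-γ}: total 48.
Compare {D-β}: total 51.
No size-1 selection does better; minimum is 46.

46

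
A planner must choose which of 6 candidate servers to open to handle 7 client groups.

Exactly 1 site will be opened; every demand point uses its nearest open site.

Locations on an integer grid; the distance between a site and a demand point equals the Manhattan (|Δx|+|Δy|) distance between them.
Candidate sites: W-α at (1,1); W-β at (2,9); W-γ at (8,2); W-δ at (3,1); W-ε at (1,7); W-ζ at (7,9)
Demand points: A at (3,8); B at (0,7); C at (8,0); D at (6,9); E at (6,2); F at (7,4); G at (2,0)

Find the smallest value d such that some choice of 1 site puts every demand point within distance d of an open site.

Open {W-δ}.
  Farthest demand point is D at distance 11 (to W-δ); all others are ≤ 11.
With {W-α} the worst case is 13.
With {W-γ} the worst case is 13.
No size-1 selection achieves below 11.

11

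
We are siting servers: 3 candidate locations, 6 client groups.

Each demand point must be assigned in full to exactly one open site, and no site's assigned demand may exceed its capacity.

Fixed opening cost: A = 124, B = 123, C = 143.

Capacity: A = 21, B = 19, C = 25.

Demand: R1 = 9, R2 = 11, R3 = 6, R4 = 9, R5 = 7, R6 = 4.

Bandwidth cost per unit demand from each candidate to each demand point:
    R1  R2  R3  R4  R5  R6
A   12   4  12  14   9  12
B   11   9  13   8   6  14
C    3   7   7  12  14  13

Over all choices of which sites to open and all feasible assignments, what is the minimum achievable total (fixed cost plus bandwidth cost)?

664

Open {A, C}; cheapest assignment that respects the capacities:
  A (cap 21, load 21): R2, R3, R6 — cost 11×4 + 6×12 + 4×12 = 164
  C (cap 25, load 25): R1, R4, R5 — cost 9×3 + 9×12 + 7×14 = 233
  Shipping 397, fixed 267 → total 664.
  Any other capacity-feasible assignment to {A, C} ships for at least 397.
Compare {A, B, C}: its best feasible assignment gives total 665.
Every other set of open sites that can feasibly serve all demand totals ≥ 665 even under its best assignment. Minimum: 664.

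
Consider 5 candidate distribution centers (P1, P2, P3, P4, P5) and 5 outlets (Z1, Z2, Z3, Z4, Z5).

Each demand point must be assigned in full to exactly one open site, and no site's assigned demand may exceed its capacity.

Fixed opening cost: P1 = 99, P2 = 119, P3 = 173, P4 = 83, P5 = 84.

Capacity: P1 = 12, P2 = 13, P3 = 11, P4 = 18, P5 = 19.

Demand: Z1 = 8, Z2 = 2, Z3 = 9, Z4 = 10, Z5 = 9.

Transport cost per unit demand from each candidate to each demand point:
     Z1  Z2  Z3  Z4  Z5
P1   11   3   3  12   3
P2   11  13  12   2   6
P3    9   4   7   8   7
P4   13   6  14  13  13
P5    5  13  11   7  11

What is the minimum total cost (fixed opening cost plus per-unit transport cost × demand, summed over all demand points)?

494

Open {P1, P2, P5}; cheapest assignment that respects the capacities:
  P1 (cap 12, load 11): Z2, Z3 — cost 2×3 + 9×3 = 33
  P2 (cap 13, load 10): Z4 — cost 10×2 = 20
  P5 (cap 19, load 17): Z1, Z5 — cost 8×5 + 9×11 = 139
  Shipping 192, fixed 302 → total 494.
  Any other capacity-feasible assignment to {P1, P2, P5} ships for at least 192.
Compare {P1, P4, P5}: its best feasible assignment gives total 526.
Compare {P1, P3, P5}: its best feasible assignment gives total 562.
Every other set of open sites that can feasibly serve all demand totals ≥ 526 even under its best assignment. Minimum: 494.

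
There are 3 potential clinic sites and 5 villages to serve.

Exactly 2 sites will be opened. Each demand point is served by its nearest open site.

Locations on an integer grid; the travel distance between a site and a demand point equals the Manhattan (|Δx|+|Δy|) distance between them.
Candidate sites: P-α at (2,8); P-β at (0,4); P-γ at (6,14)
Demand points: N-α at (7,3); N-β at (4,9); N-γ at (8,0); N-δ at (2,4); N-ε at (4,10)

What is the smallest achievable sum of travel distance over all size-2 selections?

Open {P-α, P-β}.
  N-α→P-β 8, N-β→P-α 3, N-γ→P-β 12, N-δ→P-β 2, N-ε→P-α 4  ⇒ total 29.
Compare {P-α, P-γ}: total 35.
Compare {P-β, P-γ}: total 35.

29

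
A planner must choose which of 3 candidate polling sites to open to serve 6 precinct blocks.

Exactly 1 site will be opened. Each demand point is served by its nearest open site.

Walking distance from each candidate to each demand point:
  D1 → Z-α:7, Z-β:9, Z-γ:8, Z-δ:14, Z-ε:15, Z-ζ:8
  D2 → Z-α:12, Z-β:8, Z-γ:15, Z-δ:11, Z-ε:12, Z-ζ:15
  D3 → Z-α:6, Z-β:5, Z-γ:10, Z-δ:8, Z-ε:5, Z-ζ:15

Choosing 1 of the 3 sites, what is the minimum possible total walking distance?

Open {D3}.
  Z-α→D3 6, Z-β→D3 5, Z-γ→D3 10, Z-δ→D3 8, Z-ε→D3 5, Z-ζ→D3 15  ⇒ total 49.
Compare {D1}: total 61.
Compare {D2}: total 73.

49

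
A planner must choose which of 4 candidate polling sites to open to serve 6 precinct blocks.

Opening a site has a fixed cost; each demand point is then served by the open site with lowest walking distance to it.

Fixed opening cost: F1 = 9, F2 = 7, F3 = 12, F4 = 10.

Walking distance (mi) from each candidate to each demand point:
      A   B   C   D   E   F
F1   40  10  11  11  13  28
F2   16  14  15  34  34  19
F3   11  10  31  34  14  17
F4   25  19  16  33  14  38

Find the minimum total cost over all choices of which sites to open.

Open {F1, F3}: assign each demand point to its cheapest open site.
  A→F3 11, B→F1 10, C→F1 11, D→F1 11, E→F1 13, F→F3 17
  walking distance 73, fixed 21 → total 94.
Compare {F1, F2}: walking distance 80 + fixed 16 = 96.
Compare {F1, F2, F3}: walking distance 73 + fixed 28 = 101.
Compare {F1, F3, F4}: walking distance 73 + fixed 31 = 104.
All other subsets cost ≥ 96. Minimum total cost: 94.

94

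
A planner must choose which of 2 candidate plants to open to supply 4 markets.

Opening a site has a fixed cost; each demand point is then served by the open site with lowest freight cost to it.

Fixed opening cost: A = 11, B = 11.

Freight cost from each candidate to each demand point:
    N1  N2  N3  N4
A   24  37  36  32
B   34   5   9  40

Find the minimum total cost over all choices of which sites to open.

92

Open {A, B}: assign each demand point to its cheapest open site.
  N1→A 24, N2→B 5, N3→B 9, N4→A 32
  freight cost 70, fixed 22 → total 92.
Compare {B}: freight cost 88 + fixed 11 = 99.
Compare {A}: freight cost 129 + fixed 11 = 140.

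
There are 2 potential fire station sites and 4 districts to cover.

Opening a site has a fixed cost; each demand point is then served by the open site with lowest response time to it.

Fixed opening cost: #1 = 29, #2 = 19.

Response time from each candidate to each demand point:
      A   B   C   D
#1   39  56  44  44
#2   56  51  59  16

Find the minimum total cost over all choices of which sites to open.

198

Open {#1, #2}: assign each demand point to its cheapest open site.
  A→#1 39, B→#2 51, C→#1 44, D→#2 16
  response time 150, fixed 48 → total 198.
Compare {#2}: response time 182 + fixed 19 = 201.
Compare {#1}: response time 183 + fixed 29 = 212.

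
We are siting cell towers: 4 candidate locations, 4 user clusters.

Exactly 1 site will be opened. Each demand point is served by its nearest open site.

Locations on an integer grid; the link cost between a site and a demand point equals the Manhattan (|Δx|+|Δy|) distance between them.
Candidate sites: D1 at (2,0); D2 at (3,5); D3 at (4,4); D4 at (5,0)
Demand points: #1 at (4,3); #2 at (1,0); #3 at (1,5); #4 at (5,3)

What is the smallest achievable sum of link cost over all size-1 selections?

14

Open {D3}.
  #1→D3 1, #2→D3 7, #3→D3 4, #4→D3 2  ⇒ total 14.
Compare {D2}: total 16.
Compare {D1}: total 18.
No size-1 selection does better; minimum is 14.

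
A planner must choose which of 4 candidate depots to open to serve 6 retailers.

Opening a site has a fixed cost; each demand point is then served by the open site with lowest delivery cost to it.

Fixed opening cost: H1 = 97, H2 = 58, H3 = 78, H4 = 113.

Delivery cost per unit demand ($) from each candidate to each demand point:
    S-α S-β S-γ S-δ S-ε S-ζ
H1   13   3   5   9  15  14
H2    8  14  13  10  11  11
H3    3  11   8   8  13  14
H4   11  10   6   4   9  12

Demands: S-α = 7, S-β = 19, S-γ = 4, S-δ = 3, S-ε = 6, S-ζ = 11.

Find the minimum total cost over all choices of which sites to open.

502

Open {H1, H2}: assign each demand point to its cheapest open site.
  S-α→H2 7×8=56, S-β→H1 19×3=57, S-γ→H1 4×5=20, S-δ→H1 3×9=27, S-ε→H2 6×11=66, S-ζ→H2 11×11=121
  delivery cost 347, fixed 155 → total 502.
Compare {H1, H3}: delivery cost 354 + fixed 175 = 529.
Compare {H1}: delivery cost 439 + fixed 97 = 536.
Compare {H1, H2, H3}: delivery cost 309 + fixed 233 = 542.
All other subsets cost ≥ 529. Minimum total cost: 502.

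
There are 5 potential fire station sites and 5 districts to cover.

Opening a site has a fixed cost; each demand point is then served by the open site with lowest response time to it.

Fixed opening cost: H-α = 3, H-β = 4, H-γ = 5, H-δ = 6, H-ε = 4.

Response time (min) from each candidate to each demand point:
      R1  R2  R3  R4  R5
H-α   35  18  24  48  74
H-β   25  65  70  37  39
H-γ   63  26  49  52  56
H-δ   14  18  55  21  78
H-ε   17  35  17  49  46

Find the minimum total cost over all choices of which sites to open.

Open {H-β, H-δ, H-ε}: assign each demand point to its cheapest open site.
  R1→H-δ 14, R2→H-δ 18, R3→H-ε 17, R4→H-δ 21, R5→H-β 39
  response time 109, fixed 14 → total 123.
Compare {H-δ, H-ε}: response time 116 + fixed 10 = 126.
Compare {H-α, H-β, H-δ, H-ε}: response time 109 + fixed 17 = 126.
Compare {H-β, H-γ, H-δ, H-ε}: response time 109 + fixed 19 = 128.
All other subsets cost ≥ 126. Minimum total cost: 123.

123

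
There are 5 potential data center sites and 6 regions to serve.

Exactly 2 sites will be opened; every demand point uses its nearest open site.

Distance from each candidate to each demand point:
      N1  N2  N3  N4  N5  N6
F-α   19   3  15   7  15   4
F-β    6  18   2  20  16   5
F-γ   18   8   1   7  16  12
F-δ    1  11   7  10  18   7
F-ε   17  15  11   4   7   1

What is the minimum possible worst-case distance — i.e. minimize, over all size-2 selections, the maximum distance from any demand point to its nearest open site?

11

Open {F-δ, F-ε}.
  Farthest demand point is N2 at distance 11 (to F-δ); all others are ≤ 11.
With {F-α, F-β} the worst case is 15.
With {F-α, F-δ} the worst case is 15.
No size-2 selection achieves below 11.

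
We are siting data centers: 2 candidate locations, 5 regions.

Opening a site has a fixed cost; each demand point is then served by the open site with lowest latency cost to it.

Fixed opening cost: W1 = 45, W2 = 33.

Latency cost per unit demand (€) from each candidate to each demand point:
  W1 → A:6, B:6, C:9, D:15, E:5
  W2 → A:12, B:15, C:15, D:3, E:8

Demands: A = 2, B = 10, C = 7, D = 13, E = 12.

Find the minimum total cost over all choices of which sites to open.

312

Open {W1, W2}: assign each demand point to its cheapest open site.
  A→W1 2×6=12, B→W1 10×6=60, C→W1 7×9=63, D→W2 13×3=39, E→W1 12×5=60
  latency cost 234, fixed 78 → total 312.
Compare {W1}: latency cost 390 + fixed 45 = 435.
Compare {W2}: latency cost 414 + fixed 33 = 447.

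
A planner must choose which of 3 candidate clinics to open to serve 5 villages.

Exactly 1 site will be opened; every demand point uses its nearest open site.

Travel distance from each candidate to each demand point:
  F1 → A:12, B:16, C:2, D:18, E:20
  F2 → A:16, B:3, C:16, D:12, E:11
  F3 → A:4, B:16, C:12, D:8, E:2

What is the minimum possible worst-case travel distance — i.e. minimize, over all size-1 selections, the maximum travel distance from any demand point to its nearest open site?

16

Open {F2}.
  Farthest demand point is A at travel distance 16 (to F2); all others are ≤ 16.
With {F3} the worst case is 16.
With {F1} the worst case is 20.
No size-1 selection achieves below 16.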